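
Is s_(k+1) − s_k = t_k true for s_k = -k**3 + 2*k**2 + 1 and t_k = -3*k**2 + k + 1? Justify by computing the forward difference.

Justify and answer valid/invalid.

Valid — Δs_k = t_k.

s_(k+1) = -k**3 - k**2 + k + 2
s_(k+1) − s_k = -3*k**2 + k + 1
(s_(k+1) − s_k) − t_k = 0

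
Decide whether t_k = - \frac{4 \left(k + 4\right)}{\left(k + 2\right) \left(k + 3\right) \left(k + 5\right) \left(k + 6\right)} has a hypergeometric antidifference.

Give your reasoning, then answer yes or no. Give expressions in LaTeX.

Yes. s_k = \frac{k \left(- k - 7\right)}{5 \left(k^{2} + 7 k + 10\right)}.

r(k) = (k + 2)*(k + 5)**2/((k + 4)**2*(k + 7)) after simplifying.
Gosper form: A/B · C(k+1)/C(k) with A=k + 2, B=k + 7, C=k**2 + 8*k + 16.
Set up (k + 2)·f(k+1) − (k + 6)·f(k) − (k**2 + 8*k + 16) = 0.
Bound: deg f ≤ 4.
Match coefficients ⇒ f(k) = k*(k + 3)*(k + 4)*(k + 7)/20.
Then R = B(k−1)f/C = k*(k + 3)*(k + 6)*(k + 7)/(20*(k + 4)), so s_k = R(k)·t_k = k*(-k - 7)/(5*(k**2 + 7*k + 10)).
s_(k+1) − s_k = 4*(-k - 4)/(k**4 + 16*k**3 + 91*k**2 + 216*k + 180) = t_k.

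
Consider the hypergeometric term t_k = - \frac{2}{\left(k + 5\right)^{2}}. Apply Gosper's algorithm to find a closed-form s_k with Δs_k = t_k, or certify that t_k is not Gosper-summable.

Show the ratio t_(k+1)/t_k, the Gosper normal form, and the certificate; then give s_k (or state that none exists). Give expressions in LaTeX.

Compute t_(k+1)/t_k: get (k + 5)**2/(k + 6)**2.
So A=k**2 + 10*k + 25 and B=k**2 + 12*k + 36, with C=1.
Need (k**2 + 10*k + 25)·f(k+1) − (k**2 + 10*k + 25)·f(k) = 1.
Degrees (2,2,0) ⇒ d ≤ 0.
Write f(k) = c0. Then LHS − RHS = -1, requiring -1 = 0: contradictory. No certificate.

not Gosper-summable; s_k does not exist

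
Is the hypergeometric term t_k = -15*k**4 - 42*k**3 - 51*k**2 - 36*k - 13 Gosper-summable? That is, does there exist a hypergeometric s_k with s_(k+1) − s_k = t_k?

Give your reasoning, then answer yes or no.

Yes. s_k = k*(-3*k**4 - 3*k**3 - k**2 - 3*k - 3).

The ratio is (15*k**4 + 102*k**3 + 267*k**2 + 324*k + 157)/(15*k**4 + 42*k**3 + 51*k**2 + 36*k + 13).
Gosper form: A/B · C(k+1)/C(k) with A=1, B=1, C=k**4 + 14*k**3/5 + 17*k**2/5 + 12*k/5 + 13/15.
Key eq: (1)·f(k+1) = (1)·f(k) + (k**4 + 14*k**3/5 + 17*k**2/5 + 12*k/5 + 13/15).
Bound: deg f ≤ 5.
A polynomial solution: f(k) = k*(3*k**4 + 3*k**3 + k**2 + 3*k + 3)/15.
Get s_k = R·t_k = k*(-3*k**4 - 3*k**3 - k**2 - 3*k - 3) with R(k) = B(k−1)f(k)/C(k) = k*(3*k**4 + 3*k**3 + k**2 + 3*k + 3)/(15*k**4 + 42*k**3 + 51*k**2 + 36*k + 13).
Δs = -15*k**4 - 42*k**3 - 51*k**2 - 36*k - 13, as required.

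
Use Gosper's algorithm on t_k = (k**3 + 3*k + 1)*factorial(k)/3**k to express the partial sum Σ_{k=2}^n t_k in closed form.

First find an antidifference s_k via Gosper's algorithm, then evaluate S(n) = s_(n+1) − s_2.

S(n) = 3**(-n - 1)*(-8*3**n + 3*n**3*factorial(n) + 9*n**2*factorial(n) + 9*n*factorial(n) + 3*factorial(n))

The ratio is (k + 1)*(3*k + (k + 1)**3 + 4)/(3*(k**3 + 3*k + 1)).
Normal form (A,B,C) = (k/3 + 1/3, 1, k**3 + 3*k + 1).
Key eq: (k/3 + 1/3)·f(k+1) = (1)·f(k) + (k**3 + 3*k + 1).
From deg A=1, deg B=0, deg C=3: d=2.
Solving with deg f ≤ 2: f(k) = 3*k**2.
Get s_k = R·t_k = 3**(1 - k)*k**2*factorial(k) with R(k) = B(k−1)f(k)/C(k) = 3*k**2/(k**3 + 3*k + 1).
Verify: (k**3 + 3*k + 1)*factorial(k)/3**k matches t_k.
Evaluate: s_(n+1) = (n + 1)**2*factorial(n + 1)/3**n; subtract s_(2) = 8/3 ⇒ S(n) = 3**(-n - 1)*(-8*3**n + 3*n**3*factorial(n) + 9*n**2*factorial(n) + 9*n*factorial(n) + 3*factorial(n)).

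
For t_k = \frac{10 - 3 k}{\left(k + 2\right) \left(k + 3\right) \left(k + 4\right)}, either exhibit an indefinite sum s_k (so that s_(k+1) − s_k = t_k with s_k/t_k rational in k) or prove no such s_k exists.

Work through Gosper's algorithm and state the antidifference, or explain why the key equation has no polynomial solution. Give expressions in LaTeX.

t_(k+1)/t_k = (k + 2)*(3*k - 7)/((k + 5)*(3*k - 10)).
A = k + 2, B = k + 5, C = k - 10/3.
Set up (k + 2)·f(k+1) − (k + 4)·f(k) − (k - 10/3) = 0.
From deg A=1, deg B=1, deg C=1: d=2.
Solving with deg f ≤ 2: f(k) = -k*(k + 14)/9.
Then R = B(k−1)f/C = -k*(k + 4)*(k + 14)/(3*(3*k - 10)), so s_k = R(k)·t_k = k*(k + 14)/(3*(k + 2)*(k + 3)).
Verify: (10 - 3*k)/(k**3 + 9*k**2 + 26*k + 24) matches t_k.

s_k = \frac{k \left(k + 14\right)}{3 \left(k + 2\right) \left(k + 3\right)}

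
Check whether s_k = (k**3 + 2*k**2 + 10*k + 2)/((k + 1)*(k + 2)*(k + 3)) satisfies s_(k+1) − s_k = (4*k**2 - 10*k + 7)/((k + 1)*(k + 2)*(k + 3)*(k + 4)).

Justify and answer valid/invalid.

s_(k+1) = (10*k + (k + 1)**3 + 2*(k + 1)**2 + 12)/((k + 2)*(k + 3)*(k + 4))
s_(k+1) − s_k = (4*k**2 - 10*k + 7)/(k**4 + 10*k**3 + 35*k**2 + 50*k + 24)
(s_(k+1) − s_k) − t_k = 0

Valid — Δs_k = t_k.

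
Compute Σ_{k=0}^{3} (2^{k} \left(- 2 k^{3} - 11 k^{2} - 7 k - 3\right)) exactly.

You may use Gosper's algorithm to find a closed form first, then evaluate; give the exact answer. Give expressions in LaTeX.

Σ = -1773

Compute t_(k+1)/t_k: get 2*(2*k**3 + 17*k**2 + 35*k + 23)/(2*k**3 + 11*k**2 + 7*k + 3).
Factor: A=2; B=1; C=k**3 + 11*k**2/2 + 7*k/2 + 3/2.
Key eq: (2)·f(k+1) = (1)·f(k) + (k**3 + 11*k**2/2 + 7*k/2 + 3/2).
d = 3 from the (0,0,3) case.
Match coefficients ⇒ f(k) = (2*k**3 - k**2 - k + 3)/2.
Certificate R = B(k−1)f/C = (2*k**3 - k**2 - k + 3)/(2*k**3 + 11*k**2 + 7*k + 3) gives s_k = 2**k*(-2*k**3 + k**2 + k - 3).
Verify: 2**k*(-2*k**3 - 11*k**2 - 7*k - 3) matches t_k.
Evaluate s at k=4 and k=0: -1776 and -3; difference -1773.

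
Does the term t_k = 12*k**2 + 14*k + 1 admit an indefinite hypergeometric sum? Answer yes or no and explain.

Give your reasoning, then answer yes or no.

Yes. s_k = k*(4*k**2 + k - 4).

The ratio is (12*k**2 + 38*k + 27)/(12*k**2 + 14*k + 1).
Gosper form: A/B · C(k+1)/C(k) with A=1, B=1, C=k**2 + 7*k/6 + 1/12.
Key eq: (1)·f(k+1) = (1)·f(k) + (k**2 + 7*k/6 + 1/12).
Bound: deg f ≤ 3.
Coefficient equations give f(k) = k*(4*k**2 + k - 4)/12.
R(k) = B(k−1)·f(k)/C(k) = k*(4*k**2 + k - 4)/(12*k**2 + 14*k + 1); s_k = R·t_k = k*(4*k**2 + k - 4).
Δs = 12*k**2 + 14*k + 1, as required.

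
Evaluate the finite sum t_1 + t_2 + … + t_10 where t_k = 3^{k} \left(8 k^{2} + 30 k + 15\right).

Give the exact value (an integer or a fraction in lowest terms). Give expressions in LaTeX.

Ratio r(k) = 3*(8*k**2 + 46*k + 53)/(8*k**2 + 30*k + 15).
So A=3 and B=1, with C=k**2 + 15*k/4 + 15/8.
f must satisfy (3)·f(k+1) − (1)·f(k) = k**2 + 15*k/4 + 15/8.
Bound: deg f ≤ 2.
Solve for f: f(k) = (4*k**2 + 3*k - 3)/8 (degree 2 ≤ 2).
Certificate R = B(k−1)f/C = (4*k**2 + 3*k - 3)/(8*k**2 + 30*k + 15) gives s_k = 3**k*(4*k**2 + 3*k - 3).
s_(k+1) − s_k = 3**k*(8*k**2 + 30*k + 15) = t_k.
Sum = s_(11) − s_(1); s_(11) = 91053558, s_(1) = 12 ⇒ 91053546.

Σ = 91053546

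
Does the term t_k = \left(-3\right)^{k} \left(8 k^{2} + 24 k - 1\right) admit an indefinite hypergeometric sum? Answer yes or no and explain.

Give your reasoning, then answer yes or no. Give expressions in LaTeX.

Yes. s_k = \left(-3\right)^{k} \left(- 2 k^{2} - 3 k + 4\right).

t_(k+1)/t_k = 3*(-8*k**2 - 40*k - 31)/(8*k**2 + 24*k - 1).
A = -3, B = 1, C = k**2 + 3*k - 1/8.
Solve (-3)·f(k+1) − (1)·f(k) = k**2 + 3*k - 1/8.
Degrees (0,0,2) ⇒ d ≤ 2.
A polynomial solution: f(k) = -(2*k**2 + 3*k - 4)/8.
So s_k = (B(k−1)f/C)·t_k = (-(2*k**2 + 3*k - 4)/(8*k**2 + 24*k - 1))·t_k = (-3)**k*(-2*k**2 - 3*k + 4).
Verify: (-3)**k*(8*k**2 + 24*k - 1) matches t_k.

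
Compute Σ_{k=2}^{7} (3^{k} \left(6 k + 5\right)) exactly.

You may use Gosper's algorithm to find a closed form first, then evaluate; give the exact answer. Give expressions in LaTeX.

Σ = 144306

Step 1: r(k) = 3*(6*k + 11)/(6*k + 5).
Normal form (A,B,C) = (3, 1, k + 5/6).
f must satisfy (3)·f(k+1) − (1)·f(k) = k + 5/6.
d = 1 from the (0,0,1) case.
Coefficient equations give f(k) = (3*k - 2)/6.
So s_k = (B(k−1)f/C)·t_k = ((3*k - 2)/(6*k + 5))·t_k = 3**k*(3*k - 2).
Verify: 3**k*(6*k + 5) matches t_k.
Σ_(k=2)^(7) t_k = s_(8) − s_(2) = 144342 − (36) = 144306.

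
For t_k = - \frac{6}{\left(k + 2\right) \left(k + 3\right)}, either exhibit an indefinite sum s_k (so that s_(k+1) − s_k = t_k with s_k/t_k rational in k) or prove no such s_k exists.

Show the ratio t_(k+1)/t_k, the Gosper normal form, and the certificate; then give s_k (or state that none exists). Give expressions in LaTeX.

t_(k+1)/t_k = (k + 2)/(k + 4).
Normal form (A,B,C) = (k + 2, k + 4, 1).
Need (k + 2)·f(k+1) − (k + 3)·f(k) = 1.
Degrees (1,1,0) ⇒ d ≤ 1.
A polynomial solution: f(k) = k/2.
R(k) = B(k−1)·f(k)/C(k) = k*(k + 3)/2; s_k = R·t_k = -3*k/(k + 2).
s_(k+1) − s_k = -6/(k**2 + 5*k + 6) = t_k.

s_k = - \frac{3 k}{k + 2}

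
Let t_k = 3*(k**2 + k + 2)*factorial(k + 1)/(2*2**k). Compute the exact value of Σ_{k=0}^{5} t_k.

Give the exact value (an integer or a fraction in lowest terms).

The ratio is (k + 2)*(k + (k + 1)**2 + 3)/(2*(k**2 + k + 2)).
Factor: A=k/2 + 1; B=1; C=k**2 + k + 2.
Need (k/2 + 1)·f(k+1) − (1)·f(k) = k**2 + k + 2.
Bound: deg f ≤ 1.
Solving with deg f ≤ 1: f(k) = 2*k.
Get s_k = R·t_k = 3*k*factorial(k + 1)/2**k with R(k) = B(k−1)f(k)/C(k) = 2*k/(k**2 + k + 2).
Verify: 3*(k**2 + k + 2)*factorial(k + 1)/(2*2**k) matches t_k.
Evaluate s at k=6 and k=0: 2835/2 and 0; difference 2835/2.

Σ = 2835/2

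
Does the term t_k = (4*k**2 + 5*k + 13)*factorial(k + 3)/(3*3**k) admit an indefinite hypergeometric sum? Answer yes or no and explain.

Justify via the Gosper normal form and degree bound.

Yes. s_k = (4*k - 3)*factorial(k + 3)/3**k.

Step 1: r(k) = (k + 4)*(5*k + 4*(k + 1)**2 + 18)/(3*(4*k**2 + 5*k + 13)).
So A=k/3 + 4/3 and B=1, with C=k**2 + 5*k/4 + 13/4.
Solve (k/3 + 4/3)·f(k+1) − (1)·f(k) = k**2 + 5*k/4 + 13/4.
Bound: deg f ≤ 1.
Solve for f: f(k) = 3*(4*k - 3)/4 (degree 1 ≤ 1).
R(k) = B(k−1)·f(k)/C(k) = 3*(4*k - 3)/(4*k**2 + 5*k + 13); s_k = R·t_k = (4*k - 3)*factorial(k + 3)/3**k.
Δs = (4*k**2 + 5*k + 13)*factorial(k + 3)/(3*3**k), as required.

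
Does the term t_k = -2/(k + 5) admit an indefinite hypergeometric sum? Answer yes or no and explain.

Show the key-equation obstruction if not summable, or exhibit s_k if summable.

r(k) = (k + 5)/(k + 6) after simplifying.
A = k + 5, B = k + 6, C = 1.
Key eq: (k + 5)·f(k+1) = (k + 5)·f(k) + (1).
Bound: deg f ≤ 0.
Put f(k) = c0: A·f(k+1) − B(k−1)·f(k) − C = -1; need -1 = 0 — inconsistent ⇒ no f, not summable.

No — t_k has no hypergeometric antidifference.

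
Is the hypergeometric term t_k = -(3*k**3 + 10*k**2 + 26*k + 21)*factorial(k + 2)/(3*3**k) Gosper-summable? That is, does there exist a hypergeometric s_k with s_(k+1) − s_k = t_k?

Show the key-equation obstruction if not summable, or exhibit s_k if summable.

Yes. s_k = -(k + 1)*(3*k + 1)*factorial(k + 2)/3**k.

The ratio is (3*k**4 + 28*k**3 + 112*k**2 + 225*k + 180)/(3*(3*k**3 + 10*k**2 + 26*k + 21)).
A = k/3 + 1, B = 1, C = k**3 + 10*k**2/3 + 26*k/3 + 7.
Need (k/3 + 1)·f(k+1) − (1)·f(k) = k**3 + 10*k**2/3 + 26*k/3 + 7.
Degrees (1,0,3) ⇒ d ≤ 2.
Solving with deg f ≤ 2: f(k) = (k + 1)*(3*k + 1).
Then R = B(k−1)f/C = 3*(k + 1)*(3*k + 1)/(3*k**3 + 10*k**2 + 26*k + 21), so s_k = R(k)·t_k = -(k + 1)*(3*k + 1)*factorial(k + 2)/3**k.
Verify: -(3*k**3 + 10*k**2 + 26*k + 21)*factorial(k + 2)/(3*3**k) matches t_k.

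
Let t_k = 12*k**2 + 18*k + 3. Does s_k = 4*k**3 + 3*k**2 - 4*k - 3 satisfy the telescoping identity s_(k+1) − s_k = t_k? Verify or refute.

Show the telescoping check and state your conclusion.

valid; difference matches t_k

s_(k+1) = k*(4*k**2 + 15*k + 14)
s_(k+1) − s_k = 12*k**2 + 18*k + 3
(s_(k+1) − s_k) − t_k = 0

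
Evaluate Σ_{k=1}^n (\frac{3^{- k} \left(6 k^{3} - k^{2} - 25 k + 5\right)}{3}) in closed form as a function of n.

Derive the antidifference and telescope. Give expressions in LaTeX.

Compute t_(k+1)/t_k: get (6*k**3 + 17*k**2 - 9*k - 15)/(3*(6*k**3 - k**2 - 25*k + 5)).
A = 1/3, B = 1, C = k**3 - k**2/6 - 25*k/6 + 5/6.
Need (1/3)·f(k+1) − (1)·f(k) = k**3 - k**2/6 - 25*k/6 + 5/6.
deg f ≤ 3 (via 0,0,3).
Coefficient equations give f(k) = -(3*k**3 + 4*k**2 - 4*k + 4)/2.
So s_k = (B(k−1)f/C)·t_k = (-3*(3*k**3 + 4*k**2 - 4*k + 4)/(6*k**3 - k**2 - 25*k + 5))·t_k = (-3*k**3 - 4*k**2 + 4*k - 4)/3**k.
Check: Δs_k = (6*k**3 - k**2 - 25*k + 5)/(3*3**k). ✓
Telescope: S(n) = s_(n+1) − s_(1) = 3**(-n - 1)*(-3*n**3 - 13*n**2 - 13*n - 7) − (-7/3) = 3**(-n - 1)*(7*3**n - 3*n**3 - 13*n**2 - 13*n - 7).

S(n) = 3^{- n - 1} \left(7 \cdot 3^{n} - 3 n^{3} - 13 n^{2} - 13 n - 7\right)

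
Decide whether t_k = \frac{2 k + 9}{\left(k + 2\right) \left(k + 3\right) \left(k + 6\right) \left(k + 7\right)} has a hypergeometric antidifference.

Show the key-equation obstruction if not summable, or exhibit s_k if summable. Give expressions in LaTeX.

Yes. s_k = \frac{k \left(k + 8\right)}{12 \left(k^{2} + 8 k + 12\right)}.

Compute t_(k+1)/t_k: get (k + 2)*(k + 6)*(2*k + 11)/((k + 4)*(k + 8)*(2*k + 9)).
A = k + 2, B = k + 8, C = k**3 + 27*k**2/2 + 121*k/2 + 90.
Set up (k + 2)·f(k+1) − (k + 7)·f(k) − (k**3 + 27*k**2/2 + 121*k/2 + 90) = 0.
deg f ≤ 5 (via 1,1,3).
A polynomial solution: f(k) = k*(k + 3)*(k + 4)*(k + 5)*(k + 8)/24.
So s_k = (B(k−1)f/C)·t_k = (k*(k + 3)*(k + 7)*(k + 8)/(12*(2*k + 9)))·t_k = k*(k + 8)/(12*(k**2 + 8*k + 12)).
Verify: (2*k + 9)/(k**4 + 18*k**3 + 113*k**2 + 288*k + 252) matches t_k.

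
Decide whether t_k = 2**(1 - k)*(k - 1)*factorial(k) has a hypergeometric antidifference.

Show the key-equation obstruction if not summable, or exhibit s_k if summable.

Yes. s_k = 2**(2 - k)*factorial(k).

Ratio r(k) = k*(k + 1)/(2*(k - 1)).
Take A(k)=k/2 + 1/2, B(k)=1, C(k)=k - 1.
f must satisfy (k/2 + 1/2)·f(k+1) − (1)·f(k) = k - 1.
Degrees (1,0,1) ⇒ d ≤ 0.
Solve for f: f(k) = 2 (degree 0 ≤ 0).
Certificate R = B(k−1)f/C = 2/(k - 1) gives s_k = 2**(2 - k)*factorial(k).
Verify: 2**(1 - k)*(k - 1)*factorial(k) matches t_k.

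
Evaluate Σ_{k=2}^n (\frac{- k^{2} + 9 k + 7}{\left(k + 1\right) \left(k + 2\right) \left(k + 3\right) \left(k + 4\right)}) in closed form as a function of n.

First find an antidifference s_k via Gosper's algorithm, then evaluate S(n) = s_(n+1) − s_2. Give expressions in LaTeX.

Compute t_(k+1)/t_k: get (k + 1)*(9*k - (k + 1)**2 + 16)/((k + 5)*(-k**2 + 9*k + 7)).
Take A(k)=k + 1, B(k)=k + 5, C(k)=k**2 - 9*k - 7.
f must satisfy (k + 1)·f(k+1) − (k + 4)·f(k) = k**2 - 9*k - 7.
Bound: deg f ≤ 3.
A polynomial solution: f(k) = -k*(k**2 + 8*k + 5)/2.
R(k) = B(k−1)·f(k)/C(k) = -k*(k + 4)*(k**2 + 8*k + 5)/(2*(k**2 - 9*k - 7)); s_k = R·t_k = k*(k**2 + 8*k + 5)/(2*(k + 1)*(k + 2)*(k + 3)).
Verify: (-k**2 + 9*k + 7)/(k**4 + 10*k**3 + 35*k**2 + 50*k + 24) matches t_k.
s_(n+1) = (n**3 + 11*n**2 + 24*n + 14)/(2*(n**3 + 9*n**2 + 26*n + 24)) and s_(2) = 5/12, so S(n) = (n**3 + 21*n**2 + 14*n - 36)/(12*(n**3 + 9*n**2 + 26*n + 24)).

S(n) = \frac{n^{3} + 21 n^{2} + 14 n - 36}{12 \left(n^{3} + 9 n^{2} + 26 n + 24\right)}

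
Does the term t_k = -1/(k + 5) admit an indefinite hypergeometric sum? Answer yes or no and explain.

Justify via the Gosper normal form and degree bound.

No. Not Gosper-summable.

Compute t_(k+1)/t_k: get (k + 5)/(k + 6).
A = k + 5, B = k + 6, C = 1.
Need (k + 5)·f(k+1) − (k + 5)·f(k) = 1.
Bound: deg f ≤ 0.
f = c0 ⇒ A·f(k+1) − B(k−1)·f(k) − C = -1. The system {-1 = 0} is inconsistent; no antidifference.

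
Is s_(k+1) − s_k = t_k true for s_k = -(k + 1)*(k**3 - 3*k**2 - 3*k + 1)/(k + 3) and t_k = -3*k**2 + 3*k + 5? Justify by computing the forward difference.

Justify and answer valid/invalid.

Invalid: residual 2*(2*k**3 + 9*k**2 - 11*k - 16)/(k**2 + 7*k + 12) ≠ 0.

s_(k+1) = (-k**4 - 2*k**3 + 6*k**2 + 16*k + 8)/(k + 4)
s_(k+1) − s_k = (-3*k**4 - 14*k**3 + 8*k**2 + 49*k + 28)/(k**2 + 7*k + 12)
(s_(k+1) − s_k) − t_k = 2*(2*k**3 + 9*k**2 - 11*k - 16)/(k**2 + 7*k + 12)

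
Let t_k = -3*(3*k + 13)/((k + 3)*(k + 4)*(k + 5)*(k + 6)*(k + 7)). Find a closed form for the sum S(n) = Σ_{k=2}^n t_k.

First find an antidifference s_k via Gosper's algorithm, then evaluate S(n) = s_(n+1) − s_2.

t_(k+1)/t_k = (k + 3)*(3*k + 16)/((k + 8)*(3*k + 13)).
A = k + 3, B = k + 8, C = k + 13/3.
Key eq: (k + 3)·f(k+1) = (k + 7)·f(k) + (k + 13/3).
deg f ≤ 4 (via 1,1,1).
A polynomial solution: f(k) = k*(k + 4)*(k**2 + 14*k + 63)/270.
Get s_k = R·t_k = k*(-k**2 - 14*k - 63)/(30*(k**3 + 14*k**2 + 63*k + 90)) with R(k) = B(k−1)f(k)/C(k) = k*(k + 4)*(k + 7)*(k**2 + 14*k + 63)/(90*(3*k + 13)).
Check: Δs_k = 3*(-3*k - 13)/(k**5 + 25*k**4 + 245*k**3 + 1175*k**2 + 2754*k + 2520). ✓
Telescope: S(n) = s_(n+1) − s_(2) = (-n**3 - 17*n**2 - 94*n - 78)/(30*(n**3 + 17*n**2 + 94*n + 168)) − (-19/840) = 3*(-n**3 - 17*n**2 - 94*n + 112)/(280*(n**3 + 17*n**2 + 94*n + 168)).

S(n) = 3*(-n**3 - 17*n**2 - 94*n + 112)/(280*(n**3 + 17*n**2 + 94*n + 168))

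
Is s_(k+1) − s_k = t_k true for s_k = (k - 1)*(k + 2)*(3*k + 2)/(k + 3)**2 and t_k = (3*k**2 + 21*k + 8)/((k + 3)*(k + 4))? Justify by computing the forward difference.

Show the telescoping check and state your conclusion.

s_(k+1) = k*(k + 3)*(3*k + 5)/(k + 4)**2
s_(k+1) − s_k = (k*(k + 3)**3*(3*k + 5) - (k - 1)*(k + 2)*(k + 4)**2*(3*k + 2))/((k + 3)**2*(k + 4)**2)
(s_(k+1) − s_k) − t_k = (-19*k**2 - 77*k - 32)/(k**4 + 14*k**3 + 73*k**2 + 168*k + 144)

Invalid: residual (-19*k**2 - 77*k - 32)/(k**4 + 14*k**3 + 73*k**2 + 168*k + 144) ≠ 0.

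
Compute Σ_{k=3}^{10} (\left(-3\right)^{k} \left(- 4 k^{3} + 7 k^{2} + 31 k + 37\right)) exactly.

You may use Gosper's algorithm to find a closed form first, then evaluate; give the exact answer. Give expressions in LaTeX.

Σ = -141541128

Compute t_(k+1)/t_k: get 3*(-4*k**3 - 5*k**2 + 33*k + 71)/(4*k**3 - 7*k**2 - 31*k - 37).
Normal form (A,B,C) = (-3, 1, k**3 - 7*k**2/4 - 31*k/4 - 37/4).
f must satisfy (-3)·f(k+1) − (1)·f(k) = k**3 - 7*k**2/4 - 31*k/4 - 37/4.
Degrees (0,0,3) ⇒ d ≤ 3.
Match coefficients ⇒ f(k) = -(k**3 - 4*k**2 - 4*k - 4)/4.
So s_k = (B(k−1)f/C)·t_k = (-(k**3 - 4*k**2 - 4*k - 4)/(4*k**3 - 7*k**2 - 31*k - 37))·t_k = (-3)**k*(k**3 - 4*k**2 - 4*k - 4).
Check: Δs_k = (-3)**k*(-4*k**3 + 7*k**2 + 31*k + 37). ✓
Σ_(k=3)^(10) t_k = s_(11) − s_(3) = -141540453 − (675) = -141541128.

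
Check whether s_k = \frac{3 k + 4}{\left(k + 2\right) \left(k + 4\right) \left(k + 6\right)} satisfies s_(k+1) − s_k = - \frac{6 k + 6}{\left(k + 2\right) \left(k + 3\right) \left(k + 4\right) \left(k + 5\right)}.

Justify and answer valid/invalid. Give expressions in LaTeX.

s_(k+1) = (3*k + 7)/((k + 3)*(k + 5)*(k + 7))
s_(k+1) − s_k = 3*(-2*k**3 - 19*k**2 - 49*k - 28)/(k**6 + 27*k**5 + 295*k**4 + 1665*k**3 + 5104*k**2 + 8028*k + 5040)
(s_(k+1) − s_k) − t_k = 3*(9*k**2 + 61*k + 56)/(k**6 + 27*k**5 + 295*k**4 + 1665*k**3 + 5104*k**2 + 8028*k + 5040)

Invalid: residual \frac{3 \left(9 k^{2} + 61 k + 56\right)}{k^{6} + 27 k^{5} + 295 k^{4} + 1665 k^{3} + 5104 k^{2} + 8028 k + 5040} ≠ 0.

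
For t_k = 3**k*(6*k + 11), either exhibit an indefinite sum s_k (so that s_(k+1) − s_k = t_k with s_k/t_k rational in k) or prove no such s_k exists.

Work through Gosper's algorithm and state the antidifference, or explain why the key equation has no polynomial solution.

s_k = 3**k*(3*k + 1)

t_(k+1)/t_k = 3*(6*k + 17)/(6*k + 11).
A = 3, B = 1, C = k + 11/6.
Need (3)·f(k+1) − (1)·f(k) = k + 11/6.
From deg A=0, deg B=0, deg C=1: d=1.
Solving with deg f ≤ 1: f(k) = (3*k + 1)/6.
Certificate R = B(k−1)f/C = (3*k + 1)/(6*k + 11) gives s_k = 3**k*(3*k + 1).
s_(k+1) − s_k = 3**k*(6*k + 11) = t_k.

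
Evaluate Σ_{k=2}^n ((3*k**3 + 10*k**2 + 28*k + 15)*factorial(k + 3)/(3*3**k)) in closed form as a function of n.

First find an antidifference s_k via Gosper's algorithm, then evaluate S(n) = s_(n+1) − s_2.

t_(k+1)/t_k = (3*k**4 + 31*k**3 + 133*k**2 + 284*k + 224)/(3*(3*k**3 + 10*k**2 + 28*k + 15)).
Gosper form: A/B · C(k+1)/C(k) with A=k/3 + 4/3, B=1, C=k**3 + 10*k**2/3 + 28*k/3 + 5.
Set up (k/3 + 4/3)·f(k+1) − (1)·f(k) − (k**3 + 10*k**2/3 + 28*k/3 + 5) = 0.
From deg A=1, deg B=0, deg C=3: d=2.
Solve for f: f(k) = 3*k**2 + k - 1 (degree 2 ≤ 2).
So s_k = (B(k−1)f/C)·t_k = (3*(3*k**2 + k - 1)/(3*k**3 + 10*k**2 + 28*k + 15))·t_k = (3*k**2 + k - 1)*factorial(k + 3)/3**k.
Δs = (3*k**3 + 10*k**2 + 28*k + 15)*factorial(k + 3)/(3*3**k), as required.
Telescope: S(n) = s_(n+1) − s_(2) = 3**(-n - 1)*(3*n**2 + 7*n + 3)*factorial(n + 4) − (520/3) = -520/3 + n**2*factorial(n + 4)/3**n + 7*n*factorial(n + 4)/(3*3**n) + factorial(n + 4)/3**n.

S(n) = -520/3 + n**2*factorial(n + 4)/3**n + 7*n*factorial(n + 4)/(3*3**n) + factorial(n + 4)/3**n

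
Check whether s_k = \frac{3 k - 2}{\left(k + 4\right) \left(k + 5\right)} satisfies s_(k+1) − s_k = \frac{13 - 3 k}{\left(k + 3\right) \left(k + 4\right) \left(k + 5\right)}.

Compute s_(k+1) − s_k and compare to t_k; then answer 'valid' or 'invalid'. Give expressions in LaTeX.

s_(k+1) = (3*k + 1)/((k + 5)*(k + 6))
s_(k+1) − s_k = (16 - 3*k)/(k**3 + 15*k**2 + 74*k + 120)
(s_(k+1) − s_k) − t_k = 6*(2*k - 5)/(k**4 + 18*k**3 + 119*k**2 + 342*k + 360)

Invalid: residual \frac{6 \left(2 k - 5\right)}{k^{4} + 18 k^{3} + 119 k^{2} + 342 k + 360} ≠ 0.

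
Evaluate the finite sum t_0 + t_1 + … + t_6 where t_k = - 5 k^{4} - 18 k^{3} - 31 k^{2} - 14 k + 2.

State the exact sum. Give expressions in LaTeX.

r(k) = (5*k**4 + 38*k**3 + 115*k**2 + 150*k + 66)/(5*k**4 + 18*k**3 + 31*k**2 + 14*k - 2) after simplifying.
Gosper form: A/B · C(k+1)/C(k) with A=1, B=1, C=k**4 + 18*k**3/5 + 31*k**2/5 + 14*k/5 - 2/5.
f must satisfy (1)·f(k+1) − (1)·f(k) = k**4 + 18*k**3/5 + 31*k**2/5 + 14*k/5 - 2/5.
deg f ≤ 5 (via 0,0,4).
Solve for f: f(k) = k*(k**4 + 2*k**3 + 3*k**2 - 4*k - 4)/5 (degree 5 ≤ 5).
R(k) = B(k−1)·f(k)/C(k) = k*(k**4 + 2*k**3 + 3*k**2 - 4*k - 4)/(5*k**4 + 18*k**3 + 31*k**2 + 14*k - 2); s_k = R·t_k = k*(-k**4 - 2*k**3 - 3*k**2 + 4*k + 4).
Verify: -5*k**4 - 18*k**3 - 31*k**2 - 14*k + 2 matches t_k.
Sum = s_(7) − s_(0); s_(7) = -22414, s_(0) = 0 ⇒ -22414.

Σ = -22414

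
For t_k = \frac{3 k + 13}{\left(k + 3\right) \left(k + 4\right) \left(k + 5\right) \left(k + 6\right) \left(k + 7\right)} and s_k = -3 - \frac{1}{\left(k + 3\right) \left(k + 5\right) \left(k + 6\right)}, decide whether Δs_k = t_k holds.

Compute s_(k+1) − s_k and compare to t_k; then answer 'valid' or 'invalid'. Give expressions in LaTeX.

valid; difference matches t_k

s_(k+1) = -3 - 1/((k + 4)*(k + 6)*(k + 7))
s_(k+1) − s_k = (3*k + 13)/(k**5 + 25*k**4 + 245*k**3 + 1175*k**2 + 2754*k + 2520)
(s_(k+1) − s_k) − t_k = 0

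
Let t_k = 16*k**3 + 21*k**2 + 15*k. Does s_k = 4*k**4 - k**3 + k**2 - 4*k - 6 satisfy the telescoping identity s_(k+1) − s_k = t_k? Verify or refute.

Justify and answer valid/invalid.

s_(k+1) = 4*k**4 + 15*k**3 + 22*k**2 + 11*k - 6
s_(k+1) − s_k = k*(16*k**2 + 21*k + 15)
(s_(k+1) − s_k) − t_k = 0

Valid: the claim telescopes to t_k.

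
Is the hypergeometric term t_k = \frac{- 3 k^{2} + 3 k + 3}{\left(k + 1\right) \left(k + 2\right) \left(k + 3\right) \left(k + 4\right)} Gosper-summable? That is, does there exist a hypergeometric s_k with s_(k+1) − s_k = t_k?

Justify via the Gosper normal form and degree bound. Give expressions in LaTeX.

r(k) = (k + 1)*(k - (k + 1)**2 + 2)/((k + 5)*(-k**2 + k + 1)) after simplifying.
Gosper form: A/B · C(k+1)/C(k) with A=k + 1, B=k + 5, C=k**2 - k - 1.
Need (k + 1)·f(k+1) − (k + 4)·f(k) = k**2 - k - 1.
d = 3 from the (1,1,2) case.
A polynomial solution: f(k) = k*(k**2 - 12*k - 7)/18.
R(k) = B(k−1)·f(k)/C(k) = k*(k + 4)*(k**2 - 12*k - 7)/(18*(k**2 - k - 1)); s_k = R·t_k = k*(-k**2 + 12*k + 7)/(6*(k + 1)*(k + 2)*(k + 3)).
s_(k+1) − s_k = 3*(-k**2 + k + 1)/(k**4 + 10*k**3 + 35*k**2 + 50*k + 24) = t_k.

Yes. s_k = \frac{k \left(- k^{2} + 12 k + 7\right)}{6 \left(k + 1\right) \left(k + 2\right) \left(k + 3\right)}.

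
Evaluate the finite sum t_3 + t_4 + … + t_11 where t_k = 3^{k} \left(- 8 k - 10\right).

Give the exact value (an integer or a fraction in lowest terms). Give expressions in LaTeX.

Ratio r(k) = 3*(4*k + 9)/(4*k + 5).
Gosper form: A/B · C(k+1)/C(k) with A=3, B=1, C=k + 5/4.
Set up (3)·f(k+1) − (1)·f(k) − (k + 5/4) = 0.
Bound: deg f ≤ 1.
Solving with deg f ≤ 1: f(k) = (4*k - 1)/8.
Get s_k = R·t_k = 3**k*(1 - 4*k) with R(k) = B(k−1)f(k)/C(k) = (4*k - 1)/(2*(4*k + 5)).
Δs = 3**k*(-8*k - 10), as required.
Evaluate s at k=12 and k=3: -24977727 and -297; difference -24977430.

Σ = -24977430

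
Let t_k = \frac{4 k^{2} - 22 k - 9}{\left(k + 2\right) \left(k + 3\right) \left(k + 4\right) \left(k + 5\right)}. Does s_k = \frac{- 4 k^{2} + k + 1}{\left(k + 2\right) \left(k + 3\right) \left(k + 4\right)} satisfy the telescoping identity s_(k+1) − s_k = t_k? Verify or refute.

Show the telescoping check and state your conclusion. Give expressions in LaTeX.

Valid — Δs_k = t_k.

s_(k+1) = (k - 4*(k + 1)**2 + 2)/((k + 3)*(k + 4)*(k + 5))
s_(k+1) − s_k = (4*k**2 - 22*k - 9)/(k**4 + 14*k**3 + 71*k**2 + 154*k + 120)
(s_(k+1) − s_k) − t_k = 0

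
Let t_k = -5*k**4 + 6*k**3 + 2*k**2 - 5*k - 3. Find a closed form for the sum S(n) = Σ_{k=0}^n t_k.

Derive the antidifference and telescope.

r(k) = (5*k**4 + 14*k**3 + 10*k**2 + 3*k + 5)/(5*k**4 - 6*k**3 - 2*k**2 + 5*k + 3) after simplifying.
Factor: A=1; B=1; C=k**4 - 6*k**3/5 - 2*k**2/5 + k + 3/5.
Need (1)·f(k+1) − (1)·f(k) = k**4 - 6*k**3/5 - 2*k**2/5 + k + 3/5.
Bound: deg f ≤ 5.
Solving with deg f ≤ 5: f(k) = k**2*(k**3 - 4*k**2 + 4*k + 2)/5.
R(k) = B(k−1)·f(k)/C(k) = k**2*(k**3 - 4*k**2 + 4*k + 2)/(5*k**4 - 6*k**3 - 2*k**2 + 5*k + 3); s_k = R·t_k = k**2*(-k**3 + 4*k**2 - 4*k - 2).
Δs = -5*k**4 + 6*k**3 + 2*k**2 - 5*k - 3, as required.
Evaluate: s_(n+1) = -n**5 - n**4 + 2*n**3 - 5*n - 3; subtract s_(0) = 0 ⇒ S(n) = -n**5 - n**4 + 2*n**3 - 5*n - 3.

S(n) = -n**5 - n**4 + 2*n**3 - 5*n - 3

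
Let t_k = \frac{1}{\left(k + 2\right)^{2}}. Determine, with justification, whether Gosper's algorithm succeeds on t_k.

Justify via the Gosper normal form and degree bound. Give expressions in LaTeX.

r(k) = (k + 2)**2/(k + 3)**2 after simplifying.
Normal form (A,B,C) = (k**2 + 4*k + 4, k**2 + 6*k + 9, 1).
Set up (k**2 + 4*k + 4)·f(k+1) − (k**2 + 4*k + 4)·f(k) − (1) = 0.
d = 0 from the (2,2,0) case.
Generic f = c0 gives residual -1; -1 = 0 cannot hold, so t_k is not Gosper-summable.

No — key equation has no polynomial f.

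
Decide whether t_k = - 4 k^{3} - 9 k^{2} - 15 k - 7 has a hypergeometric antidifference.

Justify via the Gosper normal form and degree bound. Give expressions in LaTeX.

Yes. s_k = k \left(- k^{3} - k^{2} - 4 k - 1\right).

r(k) = (4*k**3 + 21*k**2 + 45*k + 35)/(4*k**3 + 9*k**2 + 15*k + 7) after simplifying.
A = 1, B = 1, C = k**3 + 9*k**2/4 + 15*k/4 + 7/4.
Need (1)·f(k+1) − (1)·f(k) = k**3 + 9*k**2/4 + 15*k/4 + 7/4.
d = 4 from the (0,0,3) case.
Solving with deg f ≤ 4: f(k) = k*(k**3 + k**2 + 4*k + 1)/4.
Get s_k = R·t_k = k*(-k**3 - k**2 - 4*k - 1) with R(k) = B(k−1)f(k)/C(k) = k*(k**3 + k**2 + 4*k + 1)/(4*k**3 + 9*k**2 + 15*k + 7).
Verify: -4*k**3 - 9*k**2 - 15*k - 7 matches t_k.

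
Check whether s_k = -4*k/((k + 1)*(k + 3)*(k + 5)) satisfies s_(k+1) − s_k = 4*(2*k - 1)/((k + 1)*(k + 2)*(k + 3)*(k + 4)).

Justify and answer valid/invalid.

Invalid: residual 12*(-3*k**2 - 13*k + 5)/(k**6 + 21*k**5 + 175*k**4 + 735*k**3 + 1624*k**2 + 1764*k + 720) ≠ 0.

s_(k+1) = 4*(-k - 1)/((k + 2)*(k + 4)*(k + 6))
s_(k+1) − s_k = 4*(2*k**3 + 12*k**2 + 10*k - 15)/(k**6 + 21*k**5 + 175*k**4 + 735*k**3 + 1624*k**2 + 1764*k + 720)
(s_(k+1) − s_k) − t_k = 12*(-3*k**2 - 13*k + 5)/(k**6 + 21*k**5 + 175*k**4 + 735*k**3 + 1624*k**2 + 1764*k + 720)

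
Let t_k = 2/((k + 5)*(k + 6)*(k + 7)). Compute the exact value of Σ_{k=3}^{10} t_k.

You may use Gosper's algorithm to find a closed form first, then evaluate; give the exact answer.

r(k) = (k + 5)/(k + 8) after simplifying.
Normal form (A,B,C) = (k + 5, k + 8, 1).
Need (k + 5)·f(k+1) − (k + 7)·f(k) = 1.
d = 2 from the (1,1,0) case.
Match coefficients ⇒ f(k) = k*(k + 11)/60.
Get s_k = R·t_k = k*(k + 11)/(30*(k + 5)*(k + 6)) with R(k) = B(k−1)f(k)/C(k) = k*(k + 7)*(k + 11)/60.
Verify: 2/(k**3 + 18*k**2 + 107*k + 210) matches t_k.
Σ_(k=3)^(10) t_k = s_(11) − s_(3) = 121/4080 − (7/360) = 25/2448.

Σ = 25/2448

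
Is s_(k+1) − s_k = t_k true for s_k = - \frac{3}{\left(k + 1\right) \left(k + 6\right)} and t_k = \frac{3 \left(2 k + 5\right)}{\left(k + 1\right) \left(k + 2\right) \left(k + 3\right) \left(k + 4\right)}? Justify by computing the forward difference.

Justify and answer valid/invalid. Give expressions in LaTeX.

s_(k+1) = -3/((k + 2)*(k + 7))
s_(k+1) − s_k = 6*(k + 4)/(k**4 + 16*k**3 + 83*k**2 + 152*k + 84)
(s_(k+1) − s_k) − t_k = 9*(-3*k**2 - 23*k - 38)/(k**6 + 23*k**5 + 207*k**4 + 925*k**3 + 2144*k**2 + 2412*k + 1008)

Invalid: residual \frac{9 \left(- 3 k^{2} - 23 k - 38\right)}{k^{6} + 23 k^{5} + 207 k^{4} + 925 k^{3} + 2144 k^{2} + 2412 k + 1008} ≠ 0.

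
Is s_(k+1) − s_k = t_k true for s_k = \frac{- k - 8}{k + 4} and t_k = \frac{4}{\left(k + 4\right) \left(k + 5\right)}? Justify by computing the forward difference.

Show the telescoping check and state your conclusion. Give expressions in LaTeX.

Valid: the claim telescopes to t_k.

s_(k+1) = (-k - 9)/(k + 5)
s_(k+1) − s_k = 4/(k**2 + 9*k + 20)
(s_(k+1) − s_k) − t_k = 0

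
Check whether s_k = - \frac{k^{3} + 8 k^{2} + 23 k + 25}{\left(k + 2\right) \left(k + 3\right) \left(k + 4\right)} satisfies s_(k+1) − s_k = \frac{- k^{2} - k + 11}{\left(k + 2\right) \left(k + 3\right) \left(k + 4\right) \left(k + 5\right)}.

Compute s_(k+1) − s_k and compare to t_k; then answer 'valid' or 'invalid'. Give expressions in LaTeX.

valid; difference matches t_k

s_(k+1) = (-23*k - (k + 1)**3 - 8*(k + 1)**2 - 48)/((k + 3)*(k + 4)*(k + 5))
s_(k+1) − s_k = (-k**2 - k + 11)/(k**4 + 14*k**3 + 71*k**2 + 154*k + 120)
(s_(k+1) − s_k) − t_k = 0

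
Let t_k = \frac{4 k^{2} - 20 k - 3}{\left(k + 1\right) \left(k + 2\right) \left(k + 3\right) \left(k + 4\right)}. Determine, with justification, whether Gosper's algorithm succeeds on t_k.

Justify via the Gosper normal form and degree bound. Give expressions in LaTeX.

Step 1: r(k) = (4*k**3 - 8*k**2 - 31*k - 19)/(4*k**3 - 103*k - 15).
Factor: A=k + 1; B=k + 5; C=k**2 - 5*k - 3/4.
Set up (k + 1)·f(k+1) − (k + 4)·f(k) − (k**2 - 5*k - 3/4) = 0.
deg f ≤ 3 (via 1,1,2).
Solve for f: f(k) = -k*(k**2 + 30*k - 13)/24 (degree 3 ≤ 3).
Then R = B(k−1)f/C = -k*(k + 4)*(k**2 + 30*k - 13)/(6*(4*k**2 - 20*k - 3)), so s_k = R(k)·t_k = k*(-k**2 - 30*k + 13)/(6*(k + 1)*(k + 2)*(k + 3)).
s_(k+1) − s_k = (4*k**2 - 20*k - 3)/(k**4 + 10*k**3 + 35*k**2 + 50*k + 24) = t_k.

Yes. s_k = \frac{k \left(- k^{2} - 30 k + 13\right)}{6 \left(k + 1\right) \left(k + 2\right) \left(k + 3\right)}.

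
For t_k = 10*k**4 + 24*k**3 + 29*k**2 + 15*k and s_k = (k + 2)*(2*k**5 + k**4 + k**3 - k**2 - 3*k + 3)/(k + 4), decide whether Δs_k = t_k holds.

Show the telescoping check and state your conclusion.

Invalid: residual 2*(-8*k**5 - 63*k**4 - 124*k**3 - 132*k**2 - 63*k + 3)/(k**2 + 9*k + 20) ≠ 0.

s_(k+1) = (k + 3)*(-3*k + 2*(k + 1)**5 + (k + 1)**4 + (k + 1)**3 - (k + 1)**2)/(k + 5)
s_(k+1) − s_k = (10*k**6 + 98*k**5 + 319*k**4 + 508*k**3 + 451*k**2 + 174*k + 6)/(k**2 + 9*k + 20)
(s_(k+1) − s_k) − t_k = 2*(-8*k**5 - 63*k**4 - 124*k**3 - 132*k**2 - 63*k + 3)/(k**2 + 9*k + 20)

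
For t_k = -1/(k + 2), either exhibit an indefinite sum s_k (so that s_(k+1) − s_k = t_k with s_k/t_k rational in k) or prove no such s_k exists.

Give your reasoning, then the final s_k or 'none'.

Ratio r(k) = (k + 2)/(k + 3).
So A=k + 2 and B=k + 3, with C=1.
Key eq: (k + 2)·f(k+1) = (k + 2)·f(k) + (1).
deg f ≤ 0 (via 1,1,0).
Put f(k) = c0: A·f(k+1) − B(k−1)·f(k) − C = -1; need -1 = 0 — inconsistent ⇒ no f, not summable.

none (Gosper's algorithm certifies no s_k)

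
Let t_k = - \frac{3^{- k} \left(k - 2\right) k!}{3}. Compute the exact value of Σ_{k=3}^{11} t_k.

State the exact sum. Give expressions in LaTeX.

Σ = -1970714/2187

Compute t_(k+1)/t_k: get (k**2 - 1)/(3*(k - 2)).
Factor: A=k/3 + 1/3; B=1; C=k - 2.
Key eq: (k/3 + 1/3)·f(k+1) = (1)·f(k) + (k - 2).
Bound: deg f ≤ 0.
Solve for f: f(k) = 3 (degree 0 ≤ 0).
Then R = B(k−1)f/C = 3/(k - 2), so s_k = R(k)·t_k = -factorial(k)/3**k.
s_(k+1) − s_k = -(k - 2)*factorial(k)/(3*3**k) = t_k.
Sum = s_(12) − s_(3); s_(12) = -1971200/2187, s_(3) = -2/9 ⇒ -1970714/2187.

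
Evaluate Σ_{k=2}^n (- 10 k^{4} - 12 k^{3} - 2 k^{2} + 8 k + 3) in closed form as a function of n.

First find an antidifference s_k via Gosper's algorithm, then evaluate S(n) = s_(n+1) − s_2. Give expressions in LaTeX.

The ratio is (10*k**4 + 52*k**3 + 98*k**2 + 72*k + 13)/(10*k**4 + 12*k**3 + 2*k**2 - 8*k - 3).
A = 1, B = 1, C = k**4 + 6*k**3/5 + k**2/5 - 4*k/5 - 3/10.
f must satisfy (1)·f(k+1) − (1)·f(k) = k**4 + 6*k**3/5 + k**2/5 - 4*k/5 - 3/10.
Degrees (0,0,4) ⇒ d ≤ 5.
Solving with deg f ≤ 5: f(k) = k*(2*k**4 - 2*k**3 - 2*k**2 - 2*k + 1)/10.
Get s_k = R·t_k = k*(-2*k**4 + 2*k**3 + 2*k**2 + 2*k - 1) with R(k) = B(k−1)f(k)/C(k) = k*(2*k**4 - 2*k**3 - 2*k**2 - 2*k + 1)/(10*k**4 + 12*k**3 + 2*k**2 - 8*k - 3).
Verify: -10*k**4 - 12*k**3 - 2*k**2 + 8*k + 3 matches t_k.
Telescope: S(n) = s_(n+1) − s_(2) = -2*n**5 - 8*n**4 - 10*n**3 + 7*n + 3 − (-10) = -2*n**5 - 8*n**4 - 10*n**3 + 7*n + 13.

S(n) = - 2 n^{5} - 8 n^{4} - 10 n^{3} + 7 n + 13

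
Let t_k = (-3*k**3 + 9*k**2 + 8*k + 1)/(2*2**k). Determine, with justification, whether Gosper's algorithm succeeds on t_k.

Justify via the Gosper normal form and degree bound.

Ratio r(k) = (3*k**3 - 17*k - 15)/(2*(3*k**3 - 9*k**2 - 8*k - 1)).
Factor: A=1/2; B=1; C=k**3 - 3*k**2 - 8*k/3 - 1/3.
Key eq: (1/2)·f(k+1) = (1)·f(k) + (k**3 - 3*k**2 - 8*k/3 - 1/3).
d = 3 from the (0,0,3) case.
Solving with deg f ≤ 3: f(k) = -2*(3*k**3 + k + 3)/3.
So s_k = (B(k−1)f/C)·t_k = (-2*(3*k**3 + k + 3)/(3*k**3 - 9*k**2 - 8*k - 1))·t_k = (3*k**3 + k + 3)/2**k.
Verify: (-6*k**3 - k + 3*(k + 1)**3 - 2)/(2*2**k) matches t_k.

Yes. s_k = (3*k**3 + k + 3)/2**k.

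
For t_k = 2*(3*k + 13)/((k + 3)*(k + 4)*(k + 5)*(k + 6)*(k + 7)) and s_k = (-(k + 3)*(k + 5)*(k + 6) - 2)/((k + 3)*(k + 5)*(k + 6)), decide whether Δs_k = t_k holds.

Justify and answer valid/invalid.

s_(k+1) = (-(k + 4)*(k + 6)*(k + 7) - 2)/((k + 4)*(k + 6)*(k + 7))
s_(k+1) − s_k = 2*(3*k + 13)/(k**5 + 25*k**4 + 245*k**3 + 1175*k**2 + 2754*k + 2520)
(s_(k+1) − s_k) − t_k = 0

Valid — Δs_k = t_k.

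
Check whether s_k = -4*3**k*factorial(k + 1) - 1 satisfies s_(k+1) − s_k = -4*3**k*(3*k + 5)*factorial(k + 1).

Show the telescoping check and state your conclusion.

Valid: the claim telescopes to t_k.

s_(k+1) = -4*3**(k + 1)*factorial(k + 2) - 1
s_(k+1) − s_k = -4*3**k*(3*k + 5)*factorial(k + 1)
(s_(k+1) − s_k) − t_k = 0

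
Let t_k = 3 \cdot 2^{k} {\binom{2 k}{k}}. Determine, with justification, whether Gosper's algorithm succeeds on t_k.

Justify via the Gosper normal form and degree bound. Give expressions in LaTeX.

No — t_k has no hypergeometric antidifference.

Step 1: r(k) = 4*(2*k + 1)/(k + 1).
Take A(k)=8*k + 4, B(k)=k + 1, C(k)=1.
Need (8*k + 4)·f(k+1) − (k)·f(k) = 1.
deg f ≤ -1 (via 1,1,0).
d = -1 < 0 ⇒ no nonzero polynomial f; not summable.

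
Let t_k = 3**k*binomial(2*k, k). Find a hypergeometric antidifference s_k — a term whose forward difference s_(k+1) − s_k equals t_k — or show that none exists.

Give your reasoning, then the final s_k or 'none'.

none — t_k is not Gosper-summable

Step 1: r(k) = 6*(2*k + 1)/(k + 1).
So A=12*k + 6 and B=k + 1, with C=1.
f must satisfy (12*k + 6)·f(k+1) − (k)·f(k) = 1.
Degrees (1,1,0) ⇒ d ≤ -1.
d = -1 < 0 ⇒ no nonzero polynomial f; not summable.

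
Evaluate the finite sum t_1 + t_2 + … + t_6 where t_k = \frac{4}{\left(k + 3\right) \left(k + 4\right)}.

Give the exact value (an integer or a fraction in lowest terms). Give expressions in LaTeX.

Σ = 3/5

t_(k+1)/t_k = (k + 3)/(k + 5).
Factor: A=k + 3; B=k + 5; C=1.
f must satisfy (k + 3)·f(k+1) − (k + 4)·f(k) = 1.
deg f ≤ 1 (via 1,1,0).
Match coefficients ⇒ f(k) = k/3.
So s_k = (B(k−1)f/C)·t_k = (k*(k + 4)/3)·t_k = 4*k/(3*(k + 3)).
Check: Δs_k = 4/(k**2 + 7*k + 12). ✓
Σ_(k=1)^(6) t_k = s_(7) − s_(1) = 14/15 − (1/3) = 3/5.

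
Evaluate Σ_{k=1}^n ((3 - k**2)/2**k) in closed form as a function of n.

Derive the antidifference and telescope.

S(n) = (-3*2**n + n**2 + 4*n + 3)/2**n

Compute t_(k+1)/t_k: get ((k + 1)**2 - 3)/(2*(k**2 - 3)).
Factor: A=1/2; B=1; C=k**2 - 3.
Key eq: (1/2)·f(k+1) = (1)·f(k) + (k**2 - 3).
deg f ≤ 2 (via 0,0,2).
A polynomial solution: f(k) = -2*k*(k + 2).
So s_k = (B(k−1)f/C)·t_k = (-2*k*(k + 2)/(k**2 - 3))·t_k = 2**(1 - k)*k*(k + 2).
Δs = (3 - k**2)/2**k, as required.
s_(n+1) = (n**2 + 4*n + 3)/2**n and s_(1) = 3, so S(n) = (-3*2**n + n**2 + 4*n + 3)/2**n.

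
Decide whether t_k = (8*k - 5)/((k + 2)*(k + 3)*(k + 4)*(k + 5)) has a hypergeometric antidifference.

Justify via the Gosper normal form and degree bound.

Yes. s_k = k*(k**2 + 9*k - 70)/(24*(k + 2)*(k + 3)*(k + 4)).

Ratio r(k) = (k + 2)*(8*k + 3)/((k + 6)*(8*k - 5)).
Factor: A=k + 2; B=k + 6; C=k - 5/8.
Solve (k + 2)·f(k+1) − (k + 5)·f(k) = k - 5/8.
Bound: deg f ≤ 3.
Coefficient equations give f(k) = k*(k - 5)*(k + 14)/192.
Then R = B(k−1)f/C = k*(k - 5)*(k + 5)*(k + 14)/(24*(8*k - 5)), so s_k = R(k)·t_k = k*(k**2 + 9*k - 70)/(24*(k + 2)*(k + 3)*(k + 4)).
Verify: (8*k - 5)/(k**4 + 14*k**3 + 71*k**2 + 154*k + 120) matches t_k.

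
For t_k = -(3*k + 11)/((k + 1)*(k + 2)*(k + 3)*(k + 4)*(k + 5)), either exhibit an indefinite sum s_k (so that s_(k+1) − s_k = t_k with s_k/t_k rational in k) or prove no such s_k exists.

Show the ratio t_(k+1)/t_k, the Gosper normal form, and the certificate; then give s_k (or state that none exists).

s_k = k*(-k**2 - 7*k - 14)/(8*(k**3 + 7*k**2 + 14*k + 8))

t_(k+1)/t_k = (k + 1)*(3*k + 14)/((k + 6)*(3*k + 11)).
Factor: A=k + 1; B=k + 6; C=k + 11/3.
Set up (k + 1)·f(k+1) − (k + 5)·f(k) − (k + 11/3) = 0.
deg f ≤ 4 (via 1,1,1).
Coefficient equations give f(k) = k*(k + 3)*(k**2 + 7*k + 14)/24.
R(k) = B(k−1)·f(k)/C(k) = k*(k + 3)*(k + 5)*(k**2 + 7*k + 14)/(8*(3*k + 11)); s_k = R·t_k = k*(-k**2 - 7*k - 14)/(8*(k**3 + 7*k**2 + 14*k + 8)).
s_(k+1) − s_k = (-3*k - 11)/(k**5 + 15*k**4 + 85*k**3 + 225*k**2 + 274*k + 120) = t_k.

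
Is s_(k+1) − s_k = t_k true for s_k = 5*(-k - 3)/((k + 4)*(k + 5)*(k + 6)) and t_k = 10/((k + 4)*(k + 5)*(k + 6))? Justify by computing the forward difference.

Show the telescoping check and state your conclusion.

s_(k+1) = 5*(-k - 4)/((k + 5)*(k + 6)*(k + 7))
s_(k+1) − s_k = 5*(2*k + 5)/(k**4 + 22*k**3 + 179*k**2 + 638*k + 840)
(s_(k+1) − s_k) − t_k = -45/(k**4 + 22*k**3 + 179*k**2 + 638*k + 840)

Invalid: residual -45/(k**4 + 22*k**3 + 179*k**2 + 638*k + 840) ≠ 0.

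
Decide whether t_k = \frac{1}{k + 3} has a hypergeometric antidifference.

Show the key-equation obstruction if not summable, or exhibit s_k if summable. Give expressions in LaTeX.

No — key equation has no polynomial f.

The ratio is (k + 3)/(k + 4).
Normal form (A,B,C) = (k + 3, k + 4, 1).
Set up (k + 3)·f(k+1) − (k + 3)·f(k) − (1) = 0.
Bound: deg f ≤ 0.
Put f(k) = c0: A·f(k+1) − B(k−1)·f(k) − C = -1; need -1 = 0 — inconsistent ⇒ no f, not summable.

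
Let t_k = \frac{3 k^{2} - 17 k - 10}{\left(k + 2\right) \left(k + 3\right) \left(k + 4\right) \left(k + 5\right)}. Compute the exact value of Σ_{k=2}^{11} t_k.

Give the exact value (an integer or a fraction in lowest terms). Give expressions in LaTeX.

Ratio r(k) = (k + 2)*(17*k - 3*(k + 1)**2 + 27)/((k + 6)*(-3*k**2 + 17*k + 10)).
So A=k + 2 and B=k + 6, with C=k**2 - 17*k/3 - 10/3.
f must satisfy (k + 2)·f(k+1) − (k + 5)·f(k) = k**2 - 17*k/3 - 10/3.
Degrees (1,1,2) ⇒ d ≤ 3.
Coefficient equations give f(k) = -k*(k**2 + 45*k + 14)/36.
Then R = B(k−1)f/C = -k*(k + 5)*(k**2 + 45*k + 14)/(12*(3*k**2 - 17*k - 10)), so s_k = R(k)·t_k = k*(-k**2 - 45*k - 14)/(12*(k + 2)*(k + 3)*(k + 4)).
s_(k+1) − s_k = (3*k**2 - 17*k - 10)/(k**4 + 14*k**3 + 71*k**2 + 154*k + 120) = t_k.
Σ_(k=2)^(11) t_k = s_(12) − s_(2) = -349/1680 − (-3/20) = -97/1680.

Σ = -97/1680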